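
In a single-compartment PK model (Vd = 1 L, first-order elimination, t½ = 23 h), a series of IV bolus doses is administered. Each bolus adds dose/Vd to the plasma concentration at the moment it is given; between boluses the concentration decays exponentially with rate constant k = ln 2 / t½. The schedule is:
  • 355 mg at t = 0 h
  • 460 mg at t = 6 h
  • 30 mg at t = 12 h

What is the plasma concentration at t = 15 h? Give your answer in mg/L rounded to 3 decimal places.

604.023 mg/L

k = ln 2 / 23 = 0.03014 per h
Dose 1 (355 mg at t=0 h): 355·exp(−0.03014·15) = 225.894 mg/L
Dose 2 (460 mg at t=6 h): 460·exp(−0.03014·9) = 350.722 mg/L
Dose 3 (30 mg at t=12 h): 30·exp(−0.03014·3) = 27.407 mg/L
C(15) = 225.894 + 350.722 + 27.407 = 604.023 mg/L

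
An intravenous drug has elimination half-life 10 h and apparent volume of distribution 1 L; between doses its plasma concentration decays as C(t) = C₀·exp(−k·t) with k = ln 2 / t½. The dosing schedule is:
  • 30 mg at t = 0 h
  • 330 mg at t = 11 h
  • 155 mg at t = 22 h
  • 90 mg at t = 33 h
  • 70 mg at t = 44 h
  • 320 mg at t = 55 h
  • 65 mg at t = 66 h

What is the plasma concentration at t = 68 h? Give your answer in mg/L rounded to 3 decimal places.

k = ln 2 / 10 = 0.06931 per h
Dose 1 (30 mg at t=0 h): 30·exp(−0.06931·68) = 0.269 mg/L
Dose 2 (330 mg at t=11 h): 330·exp(−0.06931·57) = 6.348 mg/L
Dose 3 (155 mg at t=22 h): 155·exp(−0.06931·46) = 6.391 mg/L
Dose 4 (90 mg at t=33 h): 90·exp(−0.06931·35) = 7.955 mg/L
Dose 5 (70 mg at t=44 h): 70·exp(−0.06931·24) = 13.263 mg/L
Dose 6 (320 mg at t=55 h): 320·exp(−0.06931·13) = 129.960 mg/L
Dose 7 (65 mg at t=66 h): 65·exp(−0.06931·2) = 56.586 mg/L
C(68) = 0.269 + 6.348 + 6.391 + 7.955 + 13.263 + 129.960 + 56.586 = 220.772 mg/L

220.772 mg/L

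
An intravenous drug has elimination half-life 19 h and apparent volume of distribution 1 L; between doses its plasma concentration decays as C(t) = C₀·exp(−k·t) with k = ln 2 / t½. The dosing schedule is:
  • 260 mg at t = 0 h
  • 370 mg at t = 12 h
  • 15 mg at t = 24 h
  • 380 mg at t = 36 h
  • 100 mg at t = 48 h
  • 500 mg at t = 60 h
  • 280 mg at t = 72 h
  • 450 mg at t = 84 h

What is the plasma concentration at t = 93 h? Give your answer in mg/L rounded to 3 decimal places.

700.302 mg/L

k = ln 2 / 19 = 0.03648 per h
Dose 1 (260 mg at t=0 h): 260·exp(−0.03648·93) = 8.740 mg/L
Dose 2 (370 mg at t=12 h): 370·exp(−0.03648·81) = 19.269 mg/L
Dose 3 (15 mg at t=24 h): 15·exp(−0.03648·69) = 1.210 mg/L
Dose 4 (380 mg at t=36 h): 380·exp(−0.03648·57) = 47.500 mg/L
Dose 5 (100 mg at t=48 h): 100·exp(−0.03648·45) = 19.366 mg/L
Dose 6 (500 mg at t=60 h): 500·exp(−0.03648·33) = 150.013 mg/L
Dose 7 (280 mg at t=72 h): 280·exp(−0.03648·21) = 130.149 mg/L
Dose 8 (450 mg at t=84 h): 450·exp(−0.03648·9) = 324.055 mg/L
C(93) = 8.740 + 19.269 + 1.210 + 47.500 + 19.366 + 150.013 + 130.149 + 324.055 = 700.302 mg/L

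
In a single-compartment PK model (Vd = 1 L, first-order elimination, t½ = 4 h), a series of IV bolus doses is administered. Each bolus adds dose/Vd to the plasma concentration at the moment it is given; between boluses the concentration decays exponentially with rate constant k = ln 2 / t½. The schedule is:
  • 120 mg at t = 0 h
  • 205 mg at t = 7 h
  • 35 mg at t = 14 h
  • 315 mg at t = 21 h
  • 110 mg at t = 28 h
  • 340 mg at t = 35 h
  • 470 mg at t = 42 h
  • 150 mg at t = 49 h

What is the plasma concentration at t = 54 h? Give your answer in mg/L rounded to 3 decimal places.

k = ln 2 / 4 = 0.17329 per h
Dose 1 (120 mg at t=0 h): 120·exp(−0.17329·54) = 0.010 mg/L
Dose 2 (205 mg at t=7 h): 205·exp(−0.17329·47) = 0.060 mg/L
Dose 3 (35 mg at t=14 h): 35·exp(−0.17329·40) = 0.034 mg/L
Dose 4 (315 mg at t=21 h): 315·exp(−0.17329·33) = 1.035 mg/L
Dose 5 (110 mg at t=28 h): 110·exp(−0.17329·26) = 1.215 mg/L
Dose 6 (340 mg at t=35 h): 340·exp(−0.17329·19) = 12.635 mg/L
Dose 7 (470 mg at t=42 h): 470·exp(−0.17329·12) = 58.750 mg/L
Dose 8 (150 mg at t=49 h): 150·exp(−0.17329·5) = 63.067 mg/L
C(54) = 0.010 + 0.060 + 0.034 + 1.035 + 1.215 + 12.635 + 58.750 + 63.067 = 136.807 mg/L

136.807 mg/L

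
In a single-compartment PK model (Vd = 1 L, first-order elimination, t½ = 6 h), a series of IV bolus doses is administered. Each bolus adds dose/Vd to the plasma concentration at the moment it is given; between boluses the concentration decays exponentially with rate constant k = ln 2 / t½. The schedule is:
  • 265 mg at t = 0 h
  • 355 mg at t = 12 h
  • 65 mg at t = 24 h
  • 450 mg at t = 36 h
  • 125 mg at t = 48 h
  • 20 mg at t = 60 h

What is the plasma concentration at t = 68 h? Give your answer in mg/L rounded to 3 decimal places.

k = ln 2 / 6 = 0.11552 per h
Dose 1 (265 mg at t=0 h): 265·exp(−0.11552·68) = 0.103 mg/L
Dose 2 (355 mg at t=12 h): 355·exp(−0.11552·56) = 0.550 mg/L
Dose 3 (65 mg at t=24 h): 65·exp(−0.11552·44) = 0.403 mg/L
Dose 4 (450 mg at t=36 h): 450·exp(−0.11552·32) = 11.161 mg/L
Dose 5 (125 mg at t=48 h): 125·exp(−0.11552·20) = 12.402 mg/L
Dose 6 (20 mg at t=60 h): 20·exp(−0.11552·8) = 7.937 mg/L
C(68) = 0.103 + 0.550 + 0.403 + 11.161 + 12.402 + 7.937 = 32.556 mg/L

32.556 mg/L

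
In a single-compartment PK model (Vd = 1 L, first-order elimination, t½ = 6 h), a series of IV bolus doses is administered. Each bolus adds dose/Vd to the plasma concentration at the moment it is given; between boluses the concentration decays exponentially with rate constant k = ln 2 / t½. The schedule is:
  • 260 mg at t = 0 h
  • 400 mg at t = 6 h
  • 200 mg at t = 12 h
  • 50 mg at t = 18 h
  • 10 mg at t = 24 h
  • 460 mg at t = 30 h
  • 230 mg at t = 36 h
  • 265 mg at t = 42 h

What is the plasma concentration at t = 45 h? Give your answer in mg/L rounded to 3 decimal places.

363.387 mg/L

k = ln 2 / 6 = 0.11552 per h
Dose 1 (260 mg at t=0 h): 260·exp(−0.11552·45) = 1.436 mg/L
Dose 2 (400 mg at t=6 h): 400·exp(−0.11552·39) = 4.419 mg/L
Dose 3 (200 mg at t=12 h): 200·exp(−0.11552·33) = 4.419 mg/L
Dose 4 (50 mg at t=18 h): 50·exp(−0.11552·27) = 2.210 mg/L
Dose 5 (10 mg at t=24 h): 10·exp(−0.11552·21) = 0.884 mg/L
Dose 6 (460 mg at t=30 h): 460·exp(−0.11552·15) = 81.317 mg/L
Dose 7 (230 mg at t=36 h): 230·exp(−0.11552·9) = 81.317 mg/L
Dose 8 (265 mg at t=42 h): 265·exp(−0.11552·3) = 187.383 mg/L
C(45) = 1.436 + 4.419 + 4.419 + 2.210 + 0.884 + 81.317 + 81.317 + 187.383 = 363.387 mg/L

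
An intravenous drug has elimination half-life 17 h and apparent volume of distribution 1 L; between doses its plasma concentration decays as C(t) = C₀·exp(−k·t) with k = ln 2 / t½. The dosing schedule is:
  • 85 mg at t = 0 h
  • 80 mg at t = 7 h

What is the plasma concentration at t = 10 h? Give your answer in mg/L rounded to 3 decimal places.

k = ln 2 / 17 = 0.04077 per h
Dose 1 (85 mg at t=0 h): 85·exp(−0.04077·10) = 56.538 mg/L
Dose 2 (80 mg at t=7 h): 80·exp(−0.04077·3) = 70.789 mg/L
C(10) = 56.538 + 70.789 = 127.327 mg/L

127.327 mg/L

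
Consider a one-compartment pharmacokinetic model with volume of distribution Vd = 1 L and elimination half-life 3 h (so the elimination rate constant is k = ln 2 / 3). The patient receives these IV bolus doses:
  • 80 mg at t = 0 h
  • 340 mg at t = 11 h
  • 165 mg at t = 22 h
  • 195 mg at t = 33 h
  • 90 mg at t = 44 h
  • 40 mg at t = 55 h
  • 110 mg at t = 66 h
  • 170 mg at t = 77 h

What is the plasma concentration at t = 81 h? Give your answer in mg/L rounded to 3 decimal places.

71.021 mg/L

k = ln 2 / 3 = 0.23105 per h
Dose 1 (80 mg at t=0 h): 80·exp(−0.23105·81) = 0.000 mg/L
Dose 2 (340 mg at t=11 h): 340·exp(−0.23105·70) = 0.000 mg/L
Dose 3 (165 mg at t=22 h): 165·exp(−0.23105·59) = 0.000 mg/L
Dose 4 (195 mg at t=33 h): 195·exp(−0.23105·48) = 0.003 mg/L
Dose 5 (90 mg at t=44 h): 90·exp(−0.23105·37) = 0.017 mg/L
Dose 6 (40 mg at t=55 h): 40·exp(−0.23105·26) = 0.098 mg/L
Dose 7 (110 mg at t=66 h): 110·exp(−0.23105·15) = 3.438 mg/L
Dose 8 (170 mg at t=77 h): 170·exp(−0.23105·4) = 67.465 mg/L
C(81) = 0.000 + 0.000 + 0.000 + 0.003 + 0.017 + 0.098 + 3.438 + 67.465 = 71.021 mg/L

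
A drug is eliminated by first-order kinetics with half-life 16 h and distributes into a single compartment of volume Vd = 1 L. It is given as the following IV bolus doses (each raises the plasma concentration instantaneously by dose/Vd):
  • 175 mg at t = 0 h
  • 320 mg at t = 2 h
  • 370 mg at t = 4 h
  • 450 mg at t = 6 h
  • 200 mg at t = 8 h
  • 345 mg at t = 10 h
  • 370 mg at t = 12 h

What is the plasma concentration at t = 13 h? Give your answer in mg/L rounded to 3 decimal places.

1699.480 mg/L

k = ln 2 / 16 = 0.04332 per h
Dose 1 (175 mg at t=0 h): 175·exp(−0.04332·13) = 99.644 mg/L
Dose 2 (320 mg at t=2 h): 320·exp(−0.04332·11) = 198.697 mg/L
Dose 3 (370 mg at t=4 h): 370·exp(−0.04332·9) = 250.537 mg/L
Dose 4 (450 mg at t=6 h): 450·exp(−0.04332·7) = 332.286 mg/L
Dose 5 (200 mg at t=8 h): 200·exp(−0.04332·5) = 161.049 mg/L
Dose 6 (345 mg at t=10 h): 345·exp(−0.04332·3) = 302.953 mg/L
Dose 7 (370 mg at t=12 h): 370·exp(−0.04332·1) = 354.313 mg/L
C(13) = 99.644 + 198.697 + 250.537 + 332.286 + 161.049 + 302.953 + 354.313 = 1699.480 mg/L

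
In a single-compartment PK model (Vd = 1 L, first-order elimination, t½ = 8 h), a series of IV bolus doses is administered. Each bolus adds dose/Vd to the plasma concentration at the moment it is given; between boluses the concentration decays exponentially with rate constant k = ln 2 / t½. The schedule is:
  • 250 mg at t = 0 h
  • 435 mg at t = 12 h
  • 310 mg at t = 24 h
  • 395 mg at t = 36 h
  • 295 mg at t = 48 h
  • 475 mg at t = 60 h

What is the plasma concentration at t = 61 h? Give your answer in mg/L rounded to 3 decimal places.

596.558 mg/L

k = ln 2 / 8 = 0.08664 per h
Dose 1 (250 mg at t=0 h): 250·exp(−0.08664·61) = 1.266 mg/L
Dose 2 (435 mg at t=12 h): 435·exp(−0.08664·49) = 6.233 mg/L
Dose 3 (310 mg at t=24 h): 310·exp(−0.08664·37) = 12.563 mg/L
Dose 4 (395 mg at t=36 h): 395·exp(−0.08664·25) = 45.277 mg/L
Dose 5 (295 mg at t=48 h): 295·exp(−0.08664·13) = 95.642 mg/L
Dose 6 (475 mg at t=60 h): 475·exp(−0.08664·1) = 435.577 mg/L
C(61) = 1.266 + 6.233 + 12.563 + 45.277 + 95.642 + 435.577 = 596.558 mg/L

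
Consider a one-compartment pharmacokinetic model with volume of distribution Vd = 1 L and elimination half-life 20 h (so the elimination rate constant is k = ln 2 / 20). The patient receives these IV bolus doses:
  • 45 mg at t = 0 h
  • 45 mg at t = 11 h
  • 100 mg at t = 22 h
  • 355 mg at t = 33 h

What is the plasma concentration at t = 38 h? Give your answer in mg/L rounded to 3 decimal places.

k = ln 2 / 20 = 0.03466 per h
Dose 1 (45 mg at t=0 h): 45·exp(−0.03466·38) = 12.057 mg/L
Dose 2 (45 mg at t=11 h): 45·exp(−0.03466·27) = 17.653 mg/L
Dose 3 (100 mg at t=22 h): 100·exp(−0.03466·16) = 57.435 mg/L
Dose 4 (355 mg at t=33 h): 355·exp(−0.03466·5) = 298.518 mg/L
C(38) = 12.057 + 17.653 + 57.435 + 298.518 = 385.664 mg/L

385.664 mg/L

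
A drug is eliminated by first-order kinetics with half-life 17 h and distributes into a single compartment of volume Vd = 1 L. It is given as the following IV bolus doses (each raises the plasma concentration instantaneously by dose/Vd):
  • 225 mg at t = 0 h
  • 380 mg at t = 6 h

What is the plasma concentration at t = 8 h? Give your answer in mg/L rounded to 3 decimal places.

512.618 mg/L

k = ln 2 / 17 = 0.04077 per h
Dose 1 (225 mg at t=0 h): 225·exp(−0.04077·8) = 162.376 mg/L
Dose 2 (380 mg at t=6 h): 380·exp(−0.04077·2) = 350.242 mg/L
C(8) = 162.376 + 350.242 = 512.618 mg/L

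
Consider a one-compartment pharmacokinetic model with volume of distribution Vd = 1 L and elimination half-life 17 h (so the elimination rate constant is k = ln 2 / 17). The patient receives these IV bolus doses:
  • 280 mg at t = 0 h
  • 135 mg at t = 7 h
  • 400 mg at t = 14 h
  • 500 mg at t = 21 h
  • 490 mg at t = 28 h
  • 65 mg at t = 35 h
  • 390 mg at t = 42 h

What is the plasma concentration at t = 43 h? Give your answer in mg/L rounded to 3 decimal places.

k = ln 2 / 17 = 0.04077 per h
Dose 1 (280 mg at t=0 h): 280·exp(−0.04077·43) = 48.499 mg/L
Dose 2 (135 mg at t=7 h): 135·exp(−0.04077·36) = 31.107 mg/L
Dose 3 (400 mg at t=14 h): 400·exp(−0.04077·29) = 122.613 mg/L
Dose 4 (500 mg at t=21 h): 500·exp(−0.04077·22) = 203.893 mg/L
Dose 5 (490 mg at t=28 h): 490·exp(−0.04077·15) = 265.816 mg/L
Dose 6 (65 mg at t=35 h): 65·exp(−0.04077·8) = 46.909 mg/L
Dose 7 (390 mg at t=42 h): 390·exp(−0.04077·1) = 374.418 mg/L
C(43) = 48.499 + 31.107 + 122.613 + 203.893 + 265.816 + 46.909 + 374.418 = 1093.255 mg/L

1093.255 mg/L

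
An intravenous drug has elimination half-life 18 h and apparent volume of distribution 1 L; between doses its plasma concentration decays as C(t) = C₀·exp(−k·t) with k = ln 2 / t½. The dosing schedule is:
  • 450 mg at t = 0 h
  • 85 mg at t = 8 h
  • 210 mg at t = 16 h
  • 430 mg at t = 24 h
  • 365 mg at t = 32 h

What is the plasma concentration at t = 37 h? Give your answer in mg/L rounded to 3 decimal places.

791.343 mg/L

k = ln 2 / 18 = 0.03851 per h
Dose 1 (450 mg at t=0 h): 450·exp(−0.03851·37) = 108.250 mg/L
Dose 2 (85 mg at t=8 h): 85·exp(−0.03851·29) = 27.824 mg/L
Dose 3 (210 mg at t=16 h): 210·exp(−0.03851·21) = 93.544 mg/L
Dose 4 (430 mg at t=24 h): 430·exp(−0.03851·13) = 260.650 mg/L
Dose 5 (365 mg at t=32 h): 365·exp(−0.03851·5) = 301.074 mg/L
C(37) = 108.250 + 27.824 + 93.544 + 260.650 + 301.074 = 791.343 mg/L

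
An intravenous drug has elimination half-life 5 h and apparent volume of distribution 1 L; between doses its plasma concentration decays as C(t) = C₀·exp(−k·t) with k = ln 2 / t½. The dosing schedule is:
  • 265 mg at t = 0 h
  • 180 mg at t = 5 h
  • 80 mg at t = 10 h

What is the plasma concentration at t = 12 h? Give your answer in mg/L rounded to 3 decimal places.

k = ln 2 / 5 = 0.13863 per h
Dose 1 (265 mg at t=0 h): 265·exp(−0.13863·12) = 50.208 mg/L
Dose 2 (180 mg at t=5 h): 180·exp(−0.13863·7) = 68.207 mg/L
Dose 3 (80 mg at t=10 h): 80·exp(−0.13863·2) = 60.629 mg/L
C(12) = 50.208 + 68.207 + 60.629 = 179.044 mg/L

179.044 mg/L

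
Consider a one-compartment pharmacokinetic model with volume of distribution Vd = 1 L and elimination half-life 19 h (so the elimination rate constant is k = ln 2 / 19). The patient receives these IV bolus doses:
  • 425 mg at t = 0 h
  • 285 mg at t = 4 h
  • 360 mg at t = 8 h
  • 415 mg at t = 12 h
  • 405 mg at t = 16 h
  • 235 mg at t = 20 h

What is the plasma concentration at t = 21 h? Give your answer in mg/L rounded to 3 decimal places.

1437.782 mg/L

k = ln 2 / 19 = 0.03648 per h
Dose 1 (425 mg at t=0 h): 425·exp(−0.03648·21) = 197.548 mg/L
Dose 2 (285 mg at t=4 h): 285·exp(−0.03648·17) = 153.286 mg/L
Dose 3 (360 mg at t=8 h): 360·exp(−0.03648·13) = 224.045 mg/L
Dose 4 (415 mg at t=12 h): 415·exp(−0.03648·9) = 298.851 mg/L
Dose 5 (405 mg at t=16 h): 405·exp(−0.03648·5) = 337.471 mg/L
Dose 6 (235 mg at t=20 h): 235·exp(−0.03648·1) = 226.581 mg/L
C(21) = 197.548 + 153.286 + 224.045 + 298.851 + 337.471 + 226.581 = 1437.782 mg/L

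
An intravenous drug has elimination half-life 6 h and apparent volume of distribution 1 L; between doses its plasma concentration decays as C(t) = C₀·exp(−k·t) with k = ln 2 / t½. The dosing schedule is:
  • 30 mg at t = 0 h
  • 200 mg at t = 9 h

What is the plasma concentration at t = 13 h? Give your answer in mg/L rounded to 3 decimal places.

132.674 mg/L

k = ln 2 / 6 = 0.11552 per h
Dose 1 (30 mg at t=0 h): 30·exp(−0.11552·13) = 6.682 mg/L
Dose 2 (200 mg at t=9 h): 200·exp(−0.11552·4) = 125.992 mg/L
C(13) = 6.682 + 125.992 = 132.674 mg/L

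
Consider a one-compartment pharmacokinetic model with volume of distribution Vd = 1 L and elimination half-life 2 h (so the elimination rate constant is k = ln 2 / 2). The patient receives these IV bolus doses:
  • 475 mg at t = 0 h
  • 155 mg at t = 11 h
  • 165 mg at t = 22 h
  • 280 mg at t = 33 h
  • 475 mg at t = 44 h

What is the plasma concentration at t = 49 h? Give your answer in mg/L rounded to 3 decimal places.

85.077 mg/L

k = ln 2 / 2 = 0.34657 per h
Dose 1 (475 mg at t=0 h): 475·exp(−0.34657·49) = 0.000 mg/L
Dose 2 (155 mg at t=11 h): 155·exp(−0.34657·38) = 0.000 mg/L
Dose 3 (165 mg at t=22 h): 165·exp(−0.34657·27) = 0.014 mg/L
Dose 4 (280 mg at t=33 h): 280·exp(−0.34657·16) = 1.094 mg/L
Dose 5 (475 mg at t=44 h): 475·exp(−0.34657·5) = 83.969 mg/L
C(49) = 0.000 + 0.000 + 0.014 + 1.094 + 83.969 = 85.077 mg/L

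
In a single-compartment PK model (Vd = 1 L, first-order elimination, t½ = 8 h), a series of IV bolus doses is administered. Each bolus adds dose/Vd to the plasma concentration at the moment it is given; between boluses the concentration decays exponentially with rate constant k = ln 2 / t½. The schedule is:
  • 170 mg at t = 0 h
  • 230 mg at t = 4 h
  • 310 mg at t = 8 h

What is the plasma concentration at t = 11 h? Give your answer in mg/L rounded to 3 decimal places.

429.995 mg/L

k = ln 2 / 8 = 0.08664 per h
Dose 1 (170 mg at t=0 h): 170·exp(−0.08664·11) = 65.544 mg/L
Dose 2 (230 mg at t=4 h): 230·exp(−0.08664·7) = 125.408 mg/L
Dose 3 (310 mg at t=8 h): 310·exp(−0.08664·3) = 239.043 mg/L
C(11) = 65.544 + 125.408 + 239.043 = 429.995 mg/L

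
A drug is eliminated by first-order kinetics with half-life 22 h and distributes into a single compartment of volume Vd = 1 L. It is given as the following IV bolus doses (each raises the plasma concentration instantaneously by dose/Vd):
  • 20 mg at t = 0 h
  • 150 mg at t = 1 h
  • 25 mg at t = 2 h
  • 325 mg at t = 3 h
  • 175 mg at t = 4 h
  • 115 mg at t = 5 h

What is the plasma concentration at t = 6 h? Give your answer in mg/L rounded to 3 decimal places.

738.166 mg/L

k = ln 2 / 22 = 0.03151 per h
Dose 1 (20 mg at t=0 h): 20·exp(−0.03151·6) = 16.555 mg/L
Dose 2 (150 mg at t=1 h): 150·exp(−0.03151·5) = 128.137 mg/L
Dose 3 (25 mg at t=2 h): 25·exp(−0.03151·4) = 22.040 mg/L
Dose 4 (325 mg at t=3 h): 325·exp(−0.03151·3) = 295.688 mg/L
Dose 5 (175 mg at t=4 h): 175·exp(−0.03151·2) = 164.313 mg/L
Dose 6 (115 mg at t=5 h): 115·exp(−0.03151·1) = 111.433 mg/L
C(6) = 16.555 + 128.137 + 22.040 + 295.688 + 164.313 + 111.433 = 738.166 mg/L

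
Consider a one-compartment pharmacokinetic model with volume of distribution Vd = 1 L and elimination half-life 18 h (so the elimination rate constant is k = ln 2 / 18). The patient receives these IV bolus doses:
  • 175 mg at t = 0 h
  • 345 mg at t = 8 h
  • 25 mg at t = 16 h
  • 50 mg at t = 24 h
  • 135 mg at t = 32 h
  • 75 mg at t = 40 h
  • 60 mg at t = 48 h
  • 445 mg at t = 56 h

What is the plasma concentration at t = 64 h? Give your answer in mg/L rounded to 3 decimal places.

k = ln 2 / 18 = 0.03851 per h
Dose 1 (175 mg at t=0 h): 175·exp(−0.03851·64) = 14.884 mg/L
Dose 2 (345 mg at t=8 h): 345·exp(−0.03851·56) = 39.928 mg/L
Dose 3 (25 mg at t=16 h): 25·exp(−0.03851·48) = 3.937 mg/L
Dose 4 (50 mg at t=24 h): 50·exp(−0.03851·40) = 10.716 mg/L
Dose 5 (135 mg at t=32 h): 135·exp(−0.03851·32) = 39.370 mg/L
Dose 6 (75 mg at t=40 h): 75·exp(−0.03851·24) = 29.764 mg/L
Dose 7 (60 mg at t=48 h): 60·exp(−0.03851·16) = 32.402 mg/L
Dose 8 (445 mg at t=56 h): 445·exp(−0.03851·8) = 327.016 mg/L
C(64) = 14.884 + 39.928 + 3.937 + 10.716 + 39.370 + 29.764 + 32.402 + 327.016 = 498.017 mg/L

498.017 mg/L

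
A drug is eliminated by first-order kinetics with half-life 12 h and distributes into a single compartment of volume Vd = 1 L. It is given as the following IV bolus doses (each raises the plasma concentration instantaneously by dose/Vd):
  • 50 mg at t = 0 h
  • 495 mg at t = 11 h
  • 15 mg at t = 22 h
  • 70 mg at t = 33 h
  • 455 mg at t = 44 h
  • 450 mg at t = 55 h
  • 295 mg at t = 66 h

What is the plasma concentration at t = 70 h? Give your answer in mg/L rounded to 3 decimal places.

k = ln 2 / 12 = 0.05776 per h
Dose 1 (50 mg at t=0 h): 50·exp(−0.05776·70) = 0.877 mg/L
Dose 2 (495 mg at t=11 h): 495·exp(−0.05776·59) = 16.389 mg/L
Dose 3 (15 mg at t=22 h): 15·exp(−0.05776·48) = 0.938 mg/L
Dose 4 (70 mg at t=33 h): 70·exp(−0.05776·37) = 8.259 mg/L
Dose 5 (455 mg at t=44 h): 455·exp(−0.05776·26) = 101.340 mg/L
Dose 6 (450 mg at t=55 h): 450·exp(−0.05776·15) = 189.202 mg/L
Dose 7 (295 mg at t=66 h): 295·exp(−0.05776·4) = 234.142 mg/L
C(70) = 0.877 + 16.389 + 0.938 + 8.259 + 101.340 + 189.202 + 234.142 = 551.145 mg/L

551.145 mg/L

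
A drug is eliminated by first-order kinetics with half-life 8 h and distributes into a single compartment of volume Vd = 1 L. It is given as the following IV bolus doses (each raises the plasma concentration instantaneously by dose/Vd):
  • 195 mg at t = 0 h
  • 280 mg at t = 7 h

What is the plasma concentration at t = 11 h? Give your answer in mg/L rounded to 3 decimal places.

273.173 mg/L

k = ln 2 / 8 = 0.08664 per h
Dose 1 (195 mg at t=0 h): 195·exp(−0.08664·11) = 75.183 mg/L
Dose 2 (280 mg at t=7 h): 280·exp(−0.08664·4) = 197.990 mg/L
C(11) = 75.183 + 197.990 = 273.173 mg/L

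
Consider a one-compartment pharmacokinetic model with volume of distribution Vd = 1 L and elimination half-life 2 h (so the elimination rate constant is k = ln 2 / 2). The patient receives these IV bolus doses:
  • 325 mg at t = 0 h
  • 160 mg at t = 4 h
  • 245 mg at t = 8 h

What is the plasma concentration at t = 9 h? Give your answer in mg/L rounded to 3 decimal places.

k = ln 2 / 2 = 0.34657 per h
Dose 1 (325 mg at t=0 h): 325·exp(−0.34657·9) = 14.363 mg/L
Dose 2 (160 mg at t=4 h): 160·exp(−0.34657·5) = 28.284 mg/L
Dose 3 (245 mg at t=8 h): 245·exp(−0.34657·1) = 173.241 mg/L
C(9) = 14.363 + 28.284 + 173.241 = 215.889 mg/L

215.889 mg/L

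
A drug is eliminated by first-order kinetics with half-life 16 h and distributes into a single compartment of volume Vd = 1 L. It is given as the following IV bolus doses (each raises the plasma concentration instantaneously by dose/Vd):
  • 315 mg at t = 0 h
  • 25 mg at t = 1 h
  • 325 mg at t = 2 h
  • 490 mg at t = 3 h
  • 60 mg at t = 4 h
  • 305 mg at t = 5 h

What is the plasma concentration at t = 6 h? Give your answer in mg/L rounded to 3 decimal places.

1313.692 mg/L

k = ln 2 / 16 = 0.04332 per h
Dose 1 (315 mg at t=0 h): 315·exp(−0.04332·6) = 242.898 mg/L
Dose 2 (25 mg at t=1 h): 25·exp(−0.04332·5) = 20.131 mg/L
Dose 3 (325 mg at t=2 h): 325·exp(−0.04332·4) = 273.291 mg/L
Dose 4 (490 mg at t=3 h): 490·exp(−0.04332·3) = 430.282 mg/L
Dose 5 (60 mg at t=4 h): 60·exp(−0.04332·2) = 55.020 mg/L
Dose 6 (305 mg at t=5 h): 305·exp(−0.04332·1) = 292.069 mg/L
C(6) = 242.898 + 20.131 + 273.291 + 430.282 + 55.020 + 292.069 = 1313.692 mg/L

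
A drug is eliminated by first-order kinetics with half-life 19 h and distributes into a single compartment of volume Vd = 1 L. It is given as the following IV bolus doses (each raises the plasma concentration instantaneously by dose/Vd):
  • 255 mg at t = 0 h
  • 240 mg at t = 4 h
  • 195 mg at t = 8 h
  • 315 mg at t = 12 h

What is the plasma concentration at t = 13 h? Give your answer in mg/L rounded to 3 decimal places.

k = ln 2 / 19 = 0.03648 per h
Dose 1 (255 mg at t=0 h): 255·exp(−0.03648·13) = 158.698 mg/L
Dose 2 (240 mg at t=4 h): 240·exp(−0.03648·9) = 172.830 mg/L
Dose 3 (195 mg at t=8 h): 195·exp(−0.03648·5) = 162.486 mg/L
Dose 4 (315 mg at t=12 h): 315·exp(−0.03648·1) = 303.715 mg/L
C(13) = 158.698 + 172.830 + 162.486 + 303.715 = 797.729 mg/L

797.729 mg/L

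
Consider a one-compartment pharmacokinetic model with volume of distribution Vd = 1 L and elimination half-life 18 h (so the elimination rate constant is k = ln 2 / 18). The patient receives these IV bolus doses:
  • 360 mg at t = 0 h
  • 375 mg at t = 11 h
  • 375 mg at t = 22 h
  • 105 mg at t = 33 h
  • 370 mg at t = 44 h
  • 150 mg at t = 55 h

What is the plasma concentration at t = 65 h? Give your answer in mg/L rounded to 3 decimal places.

k = ln 2 / 18 = 0.03851 per h
Dose 1 (360 mg at t=0 h): 360·exp(−0.03851·65) = 29.461 mg/L
Dose 2 (375 mg at t=11 h): 375·exp(−0.03851·54) = 46.875 mg/L
Dose 3 (375 mg at t=22 h): 375·exp(−0.03851·43) = 71.599 mg/L
Dose 4 (105 mg at t=33 h): 105·exp(−0.03851·32) = 30.621 mg/L
Dose 5 (370 mg at t=44 h): 370·exp(−0.03851·21) = 164.816 mg/L
Dose 6 (150 mg at t=55 h): 150·exp(−0.03851·10) = 102.059 mg/L
C(65) = 29.461 + 46.875 + 71.599 + 30.621 + 164.816 + 102.059 = 445.432 mg/L

445.432 mg/L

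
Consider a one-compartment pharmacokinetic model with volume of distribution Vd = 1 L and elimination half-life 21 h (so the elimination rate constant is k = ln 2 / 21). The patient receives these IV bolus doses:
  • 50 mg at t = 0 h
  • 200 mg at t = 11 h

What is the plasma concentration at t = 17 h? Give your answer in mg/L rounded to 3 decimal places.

k = ln 2 / 21 = 0.03301 per h
Dose 1 (50 mg at t=0 h): 50·exp(−0.03301·17) = 28.529 mg/L
Dose 2 (200 mg at t=11 h): 200·exp(−0.03301·6) = 164.067 mg/L
C(17) = 28.529 + 164.067 = 192.596 mg/L

192.596 mg/L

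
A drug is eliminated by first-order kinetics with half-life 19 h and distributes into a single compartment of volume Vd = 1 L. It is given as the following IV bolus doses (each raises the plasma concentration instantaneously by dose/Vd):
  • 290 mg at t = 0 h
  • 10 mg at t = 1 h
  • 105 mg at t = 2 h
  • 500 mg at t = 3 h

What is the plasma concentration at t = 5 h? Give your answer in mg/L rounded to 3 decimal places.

k = ln 2 / 19 = 0.03648 per h
Dose 1 (290 mg at t=0 h): 290·exp(−0.03648·5) = 241.646 mg/L
Dose 2 (10 mg at t=1 h): 10·exp(−0.03648·4) = 8.642 mg/L
Dose 3 (105 mg at t=2 h): 105·exp(−0.03648·3) = 94.115 mg/L
Dose 4 (500 mg at t=3 h): 500·exp(−0.03648·2) = 464.818 mg/L
C(5) = 241.646 + 8.642 + 94.115 + 464.818 = 809.221 mg/L

809.221 mg/L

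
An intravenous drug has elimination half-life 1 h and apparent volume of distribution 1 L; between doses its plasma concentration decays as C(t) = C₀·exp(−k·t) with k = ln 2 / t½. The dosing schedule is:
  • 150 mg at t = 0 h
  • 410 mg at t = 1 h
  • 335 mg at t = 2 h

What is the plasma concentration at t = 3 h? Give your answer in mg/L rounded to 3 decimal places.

k = ln 2 / 1 = 0.69315 per h
Dose 1 (150 mg at t=0 h): 150·exp(−0.69315·3) = 18.750 mg/L
Dose 2 (410 mg at t=1 h): 410·exp(−0.69315·2) = 102.500 mg/L
Dose 3 (335 mg at t=2 h): 335·exp(−0.69315·1) = 167.500 mg/L
C(3) = 18.750 + 102.500 + 167.500 = 288.750 mg/L

288.750 mg/L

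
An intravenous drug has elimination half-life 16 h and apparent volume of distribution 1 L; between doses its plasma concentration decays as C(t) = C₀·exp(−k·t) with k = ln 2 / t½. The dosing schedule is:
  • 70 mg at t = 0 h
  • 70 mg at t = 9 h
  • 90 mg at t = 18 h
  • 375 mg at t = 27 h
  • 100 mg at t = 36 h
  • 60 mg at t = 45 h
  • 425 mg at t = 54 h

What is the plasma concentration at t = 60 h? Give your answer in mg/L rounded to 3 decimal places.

511.654 mg/L

k = ln 2 / 16 = 0.04332 per h
Dose 1 (70 mg at t=0 h): 70·exp(−0.04332·60) = 5.203 mg/L
Dose 2 (70 mg at t=9 h): 70·exp(−0.04332·51) = 7.684 mg/L
Dose 3 (90 mg at t=18 h): 90·exp(−0.04332·42) = 14.589 mg/L
Dose 4 (375 mg at t=27 h): 375·exp(−0.04332·33) = 89.775 mg/L
Dose 5 (100 mg at t=36 h): 100·exp(−0.04332·24) = 35.355 mg/L
Dose 6 (60 mg at t=45 h): 60·exp(−0.04332·15) = 31.328 mg/L
Dose 7 (425 mg at t=54 h): 425·exp(−0.04332·6) = 327.720 mg/L
C(60) = 5.203 + 7.684 + 14.589 + 89.775 + 35.355 + 31.328 + 327.720 = 511.654 mg/L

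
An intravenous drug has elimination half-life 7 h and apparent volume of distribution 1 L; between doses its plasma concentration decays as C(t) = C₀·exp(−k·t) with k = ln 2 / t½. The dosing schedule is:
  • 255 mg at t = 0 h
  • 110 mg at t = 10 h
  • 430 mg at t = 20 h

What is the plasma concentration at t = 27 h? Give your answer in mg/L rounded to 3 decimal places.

k = ln 2 / 7 = 0.09902 per h
Dose 1 (255 mg at t=0 h): 255·exp(−0.09902·27) = 17.596 mg/L
Dose 2 (110 mg at t=10 h): 110·exp(−0.09902·17) = 20.432 mg/L
Dose 3 (430 mg at t=20 h): 430·exp(−0.09902·7) = 215.000 mg/L
C(27) = 17.596 + 20.432 + 215.000 = 253.029 mg/L

253.029 mg/L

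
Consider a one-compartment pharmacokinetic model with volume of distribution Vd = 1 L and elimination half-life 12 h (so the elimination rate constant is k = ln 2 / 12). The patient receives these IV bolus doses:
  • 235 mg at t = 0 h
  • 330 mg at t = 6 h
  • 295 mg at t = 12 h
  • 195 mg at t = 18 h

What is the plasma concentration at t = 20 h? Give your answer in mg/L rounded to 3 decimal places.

k = ln 2 / 12 = 0.05776 per h
Dose 1 (235 mg at t=0 h): 235·exp(−0.05776·20) = 74.020 mg/L
Dose 2 (330 mg at t=6 h): 330·exp(−0.05776·14) = 146.998 mg/L
Dose 3 (295 mg at t=12 h): 295·exp(−0.05776·8) = 185.838 mg/L
Dose 4 (195 mg at t=18 h): 195·exp(−0.05776·2) = 173.725 mg/L
C(20) = 74.020 + 146.998 + 185.838 + 173.725 = 580.582 mg/L

580.582 mg/L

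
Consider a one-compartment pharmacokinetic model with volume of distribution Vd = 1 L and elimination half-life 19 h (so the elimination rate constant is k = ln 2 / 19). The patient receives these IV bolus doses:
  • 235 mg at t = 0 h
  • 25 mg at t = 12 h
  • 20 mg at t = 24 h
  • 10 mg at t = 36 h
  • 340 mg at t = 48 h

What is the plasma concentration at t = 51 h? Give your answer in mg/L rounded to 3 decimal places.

k = ln 2 / 19 = 0.03648 per h
Dose 1 (235 mg at t=0 h): 235·exp(−0.03648·51) = 36.563 mg/L
Dose 2 (25 mg at t=12 h): 25·exp(−0.03648·39) = 6.026 mg/L
Dose 3 (20 mg at t=24 h): 20·exp(−0.03648·27) = 7.469 mg/L
Dose 4 (10 mg at t=36 h): 10·exp(−0.03648·15) = 5.786 mg/L
Dose 5 (340 mg at t=48 h): 340·exp(−0.03648·3) = 304.753 mg/L
C(51) = 36.563 + 6.026 + 7.469 + 5.786 + 304.753 = 360.596 mg/L

360.596 mg/L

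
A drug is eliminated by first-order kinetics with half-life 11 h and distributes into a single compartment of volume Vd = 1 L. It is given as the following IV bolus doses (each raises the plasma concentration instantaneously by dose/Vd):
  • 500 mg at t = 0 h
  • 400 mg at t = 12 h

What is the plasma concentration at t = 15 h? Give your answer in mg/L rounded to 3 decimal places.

525.402 mg/L

k = ln 2 / 11 = 0.06301 per h
Dose 1 (500 mg at t=0 h): 500·exp(−0.06301·15) = 194.301 mg/L
Dose 2 (400 mg at t=12 h): 400·exp(−0.06301·3) = 331.101 mg/L
C(15) = 194.301 + 331.101 = 525.402 mg/L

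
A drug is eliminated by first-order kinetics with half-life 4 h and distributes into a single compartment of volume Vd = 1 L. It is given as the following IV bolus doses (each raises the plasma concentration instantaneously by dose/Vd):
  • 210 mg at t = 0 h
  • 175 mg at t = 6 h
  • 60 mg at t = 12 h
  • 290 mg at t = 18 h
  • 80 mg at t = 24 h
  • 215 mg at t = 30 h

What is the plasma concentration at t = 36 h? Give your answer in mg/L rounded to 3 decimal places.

101.145 mg/L

k = ln 2 / 4 = 0.17329 per h
Dose 1 (210 mg at t=0 h): 210·exp(−0.17329·36) = 0.410 mg/L
Dose 2 (175 mg at t=6 h): 175·exp(−0.17329·30) = 0.967 mg/L
Dose 3 (60 mg at t=12 h): 60·exp(−0.17329·24) = 0.938 mg/L
Dose 4 (290 mg at t=18 h): 290·exp(−0.17329·18) = 12.816 mg/L
Dose 5 (80 mg at t=24 h): 80·exp(−0.17329·12) = 10.000 mg/L
Dose 6 (215 mg at t=30 h): 215·exp(−0.17329·6) = 76.014 mg/L
C(36) = 0.410 + 0.967 + 0.938 + 12.816 + 10.000 + 76.014 = 101.145 mg/L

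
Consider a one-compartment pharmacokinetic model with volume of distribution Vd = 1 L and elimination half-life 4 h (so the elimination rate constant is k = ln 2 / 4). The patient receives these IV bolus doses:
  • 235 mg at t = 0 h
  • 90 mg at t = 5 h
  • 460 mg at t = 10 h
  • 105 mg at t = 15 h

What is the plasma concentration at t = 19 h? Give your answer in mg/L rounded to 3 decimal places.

k = ln 2 / 4 = 0.17329 per h
Dose 1 (235 mg at t=0 h): 235·exp(−0.17329·19) = 8.733 mg/L
Dose 2 (90 mg at t=5 h): 90·exp(−0.17329·14) = 7.955 mg/L
Dose 3 (460 mg at t=10 h): 460·exp(−0.17329·9) = 96.703 mg/L
Dose 4 (105 mg at t=15 h): 105·exp(−0.17329·4) = 52.500 mg/L
C(19) = 8.733 + 7.955 + 96.703 + 52.500 = 165.891 mg/L

165.891 mg/L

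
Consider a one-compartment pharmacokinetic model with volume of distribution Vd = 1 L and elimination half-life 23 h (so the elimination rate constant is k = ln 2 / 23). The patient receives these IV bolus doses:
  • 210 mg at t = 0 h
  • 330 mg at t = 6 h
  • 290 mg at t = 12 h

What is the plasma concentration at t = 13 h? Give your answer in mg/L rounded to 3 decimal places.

690.557 mg/L

k = ln 2 / 23 = 0.03014 per h
Dose 1 (210 mg at t=0 h): 210·exp(−0.03014·13) = 141.929 mg/L
Dose 2 (330 mg at t=6 h): 330·exp(−0.03014·7) = 267.237 mg/L
Dose 3 (290 mg at t=12 h): 290·exp(−0.03014·1) = 281.391 mg/L
C(13) = 141.929 + 267.237 + 281.391 = 690.557 mg/L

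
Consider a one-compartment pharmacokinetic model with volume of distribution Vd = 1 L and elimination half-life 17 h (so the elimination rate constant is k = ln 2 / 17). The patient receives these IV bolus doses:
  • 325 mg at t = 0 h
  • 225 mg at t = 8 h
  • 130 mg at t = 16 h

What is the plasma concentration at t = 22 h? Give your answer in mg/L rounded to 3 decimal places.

361.457 mg/L

k = ln 2 / 17 = 0.04077 per h
Dose 1 (325 mg at t=0 h): 325·exp(−0.04077·22) = 132.530 mg/L
Dose 2 (225 mg at t=8 h): 225·exp(−0.04077·14) = 127.138 mg/L
Dose 3 (130 mg at t=16 h): 130·exp(−0.04077·6) = 101.788 mg/L
C(22) = 132.530 + 127.138 + 101.788 = 361.457 mg/L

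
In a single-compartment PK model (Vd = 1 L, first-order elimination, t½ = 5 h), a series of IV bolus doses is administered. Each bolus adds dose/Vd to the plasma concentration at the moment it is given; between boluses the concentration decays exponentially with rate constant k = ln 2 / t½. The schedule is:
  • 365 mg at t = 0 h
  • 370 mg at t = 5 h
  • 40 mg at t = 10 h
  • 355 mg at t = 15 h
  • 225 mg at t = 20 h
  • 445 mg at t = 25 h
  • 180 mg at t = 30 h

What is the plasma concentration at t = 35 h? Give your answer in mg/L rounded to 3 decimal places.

k = ln 2 / 5 = 0.13863 per h
Dose 1 (365 mg at t=0 h): 365·exp(−0.13863·35) = 2.852 mg/L
Dose 2 (370 mg at t=5 h): 370·exp(−0.13863·30) = 5.781 mg/L
Dose 3 (40 mg at t=10 h): 40·exp(−0.13863·25) = 1.250 mg/L
Dose 4 (355 mg at t=15 h): 355·exp(−0.13863·20) = 22.188 mg/L
Dose 5 (225 mg at t=20 h): 225·exp(−0.13863·15) = 28.125 mg/L
Dose 6 (445 mg at t=25 h): 445·exp(−0.13863·10) = 111.250 mg/L
Dose 7 (180 mg at t=30 h): 180·exp(−0.13863·5) = 90.000 mg/L
C(35) = 2.852 + 5.781 + 1.250 + 22.188 + 28.125 + 111.250 + 90.000 = 261.445 mg/L

261.445 mg/L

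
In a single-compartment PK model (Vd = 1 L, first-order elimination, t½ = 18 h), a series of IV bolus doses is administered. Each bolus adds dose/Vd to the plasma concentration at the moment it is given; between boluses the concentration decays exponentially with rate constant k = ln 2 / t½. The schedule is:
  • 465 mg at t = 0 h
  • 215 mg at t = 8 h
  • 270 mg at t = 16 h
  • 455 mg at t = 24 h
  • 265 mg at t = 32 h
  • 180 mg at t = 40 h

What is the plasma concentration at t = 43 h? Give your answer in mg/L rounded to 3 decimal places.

792.863 mg/L

k = ln 2 / 18 = 0.03851 per h
Dose 1 (465 mg at t=0 h): 465·exp(−0.03851·43) = 88.782 mg/L
Dose 2 (215 mg at t=8 h): 215·exp(−0.03851·35) = 55.860 mg/L
Dose 3 (270 mg at t=16 h): 270·exp(−0.03851·27) = 95.459 mg/L
Dose 4 (455 mg at t=24 h): 455·exp(−0.03851·19) = 218.906 mg/L
Dose 5 (265 mg at t=32 h): 265·exp(−0.03851·11) = 173.493 mg/L
Dose 6 (180 mg at t=40 h): 180·exp(−0.03851·3) = 160.362 mg/L
C(43) = 88.782 + 55.860 + 95.459 + 218.906 + 173.493 + 160.362 = 792.863 mg/L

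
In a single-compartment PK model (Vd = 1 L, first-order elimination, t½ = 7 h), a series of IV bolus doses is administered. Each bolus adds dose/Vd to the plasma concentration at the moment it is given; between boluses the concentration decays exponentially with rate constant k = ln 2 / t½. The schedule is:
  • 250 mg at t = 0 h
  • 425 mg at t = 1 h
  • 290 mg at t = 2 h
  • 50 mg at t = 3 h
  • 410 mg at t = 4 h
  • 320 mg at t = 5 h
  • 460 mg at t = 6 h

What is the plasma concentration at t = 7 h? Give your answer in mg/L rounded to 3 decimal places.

1553.793 mg/L

k = ln 2 / 7 = 0.09902 per h
Dose 1 (250 mg at t=0 h): 250·exp(−0.09902·7) = 125.000 mg/L
Dose 2 (425 mg at t=1 h): 425·exp(−0.09902·6) = 234.619 mg/L
Dose 3 (290 mg at t=2 h): 290·exp(−0.09902·5) = 176.757 mg/L
Dose 4 (50 mg at t=3 h): 50·exp(−0.09902·4) = 33.648 mg/L
Dose 5 (410 mg at t=4 h): 410·exp(−0.09902·3) = 304.629 mg/L
Dose 6 (320 mg at t=5 h): 320·exp(−0.09902·2) = 262.507 mg/L
Dose 7 (460 mg at t=6 h): 460·exp(−0.09902·1) = 416.633 mg/L
C(7) = 125.000 + 234.619 + 176.757 + 33.648 + 304.629 + 262.507 + 416.633 = 1553.793 mg/L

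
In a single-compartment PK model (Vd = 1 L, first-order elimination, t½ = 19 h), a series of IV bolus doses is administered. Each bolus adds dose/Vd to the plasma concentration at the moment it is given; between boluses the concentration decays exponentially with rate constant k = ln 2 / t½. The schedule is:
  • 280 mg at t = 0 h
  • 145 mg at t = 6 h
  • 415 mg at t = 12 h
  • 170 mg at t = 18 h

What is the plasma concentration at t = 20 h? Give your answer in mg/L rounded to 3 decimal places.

k = ln 2 / 19 = 0.03648 per h
Dose 1 (280 mg at t=0 h): 280·exp(−0.03648·20) = 134.985 mg/L
Dose 2 (145 mg at t=6 h): 145·exp(−0.03648·14) = 87.007 mg/L
Dose 3 (415 mg at t=12 h): 415·exp(−0.03648·8) = 309.955 mg/L
Dose 4 (170 mg at t=18 h): 170·exp(−0.03648·2) = 158.038 mg/L
C(20) = 134.985 + 87.007 + 309.955 + 158.038 = 689.985 mg/L

689.985 mg/L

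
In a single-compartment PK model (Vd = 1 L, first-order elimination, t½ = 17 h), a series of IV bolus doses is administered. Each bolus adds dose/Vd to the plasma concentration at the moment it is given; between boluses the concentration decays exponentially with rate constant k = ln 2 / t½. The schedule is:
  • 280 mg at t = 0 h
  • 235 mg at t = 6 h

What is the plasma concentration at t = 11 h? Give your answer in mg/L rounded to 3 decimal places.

k = ln 2 / 17 = 0.04077 per h
Dose 1 (280 mg at t=0 h): 280·exp(−0.04077·11) = 178.803 mg/L
Dose 2 (235 mg at t=6 h): 235·exp(−0.04077·5) = 191.659 mg/L
C(11) = 178.803 + 191.659 = 370.462 mg/L

370.462 mg/L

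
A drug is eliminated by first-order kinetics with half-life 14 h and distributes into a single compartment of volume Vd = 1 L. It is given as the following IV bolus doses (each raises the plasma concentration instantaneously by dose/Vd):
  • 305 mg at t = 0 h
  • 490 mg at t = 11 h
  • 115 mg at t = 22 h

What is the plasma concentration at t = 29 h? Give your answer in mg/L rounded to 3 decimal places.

k = ln 2 / 14 = 0.04951 per h
Dose 1 (305 mg at t=0 h): 305·exp(−0.04951·29) = 72.567 mg/L
Dose 2 (490 mg at t=11 h): 490·exp(−0.04951·18) = 200.982 mg/L
Dose 3 (115 mg at t=22 h): 115·exp(−0.04951·7) = 81.317 mg/L
C(29) = 72.567 + 200.982 + 81.317 = 354.866 mg/L

354.866 mg/L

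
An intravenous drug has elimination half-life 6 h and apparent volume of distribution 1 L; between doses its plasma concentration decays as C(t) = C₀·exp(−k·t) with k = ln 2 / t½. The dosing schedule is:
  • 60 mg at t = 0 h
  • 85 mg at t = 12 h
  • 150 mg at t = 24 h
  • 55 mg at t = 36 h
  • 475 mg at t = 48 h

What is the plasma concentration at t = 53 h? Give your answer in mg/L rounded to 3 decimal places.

k = ln 2 / 6 = 0.11552 per h
Dose 1 (60 mg at t=0 h): 60·exp(−0.11552·53) = 0.132 mg/L
Dose 2 (85 mg at t=12 h): 85·exp(−0.11552·41) = 0.745 mg/L
Dose 3 (150 mg at t=24 h): 150·exp(−0.11552·29) = 5.262 mg/L
Dose 4 (55 mg at t=36 h): 55·exp(−0.11552·17) = 7.717 mg/L
Dose 5 (475 mg at t=48 h): 475·exp(−0.11552·5) = 266.585 mg/L
C(53) = 0.132 + 0.745 + 5.262 + 7.717 + 266.585 = 280.440 mg/L

280.440 mg/L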